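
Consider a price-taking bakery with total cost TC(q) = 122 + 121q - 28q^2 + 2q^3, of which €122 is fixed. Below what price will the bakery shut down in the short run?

The shutdown price is the minimum of AVC. VC = 121q - 28q^2 + 2q^3, so AVC = 121 - 28q + 2q^2.
At the minimum of AVC, MC = AVC. MC = 121 - 56q + 6q^2; setting MC = AVC gives 4q^2 - 28q = 0, so q = 7. min AVC = 23.
So the shutdown price is €23.

€23 per unit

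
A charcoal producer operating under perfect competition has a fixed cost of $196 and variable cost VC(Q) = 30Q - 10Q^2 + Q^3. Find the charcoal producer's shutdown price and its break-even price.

Shutdown price = $5; break-even price = $37

Shutdown price = min AVC. AVC = 30 - 10Q + Q^2, with vertex at Q = 5 and minimum $5.
ATC = 196/Q + 30 - 10Q + Q^2. Setting dATC/dQ = −196/Q^2 − 10 + 2Q = 0 gives Q = 7 (since 2·7^3 − 10·7^2 = 196).
min ATC = 196/7 + 30 − 10·7 + 7^2 = $37. That is the break-even price.
Between these two prices the firm operates at a loss; above $37 it earns a profit.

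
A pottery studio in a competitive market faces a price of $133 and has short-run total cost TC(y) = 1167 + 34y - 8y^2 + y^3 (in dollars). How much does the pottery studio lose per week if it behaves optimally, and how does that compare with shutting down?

AVC = 34 - 8y + y^2; min AVC = $18 at y = 4. Since P = $133 ≥ min AVC, the firm produces.
MC = 34 - 16y + 3y^2. Setting P = MC and taking the root on the rising branch gives y* = 9.
TR = 133·9 = 1197. TC = 1167 + 387 = 1554. Profit = 1197 − 1554 = -$357.
By producing, the firm covers all variable cost plus $810 of fixed cost; shutting down would lose the full $1167.

Profit = -$357 at y = 9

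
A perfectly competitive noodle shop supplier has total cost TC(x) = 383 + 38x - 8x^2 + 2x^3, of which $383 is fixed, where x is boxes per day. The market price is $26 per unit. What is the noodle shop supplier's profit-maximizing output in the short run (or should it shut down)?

Shut down

Strip out fixed cost: VC = 38x - 8x^2 + 2x^3. Then AVC = 38 - 8x + 2x^2 and MC = 38 - 16x + 6x^2.
The AVC parabola has its vertex at x = 8/4 = 2, where AVC = 38 - 8·2 + 2·2^2 = $30.
P = $26 lies below min AVC = $30; no output level covers variable cost.
The firm minimizes its loss by shutting down and losing only its fixed cost of $383.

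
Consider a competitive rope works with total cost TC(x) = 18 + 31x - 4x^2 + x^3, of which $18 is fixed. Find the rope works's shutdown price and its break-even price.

Shutdown price = min AVC. AVC = 31 - 4x + x^2, with vertex at x = 2 and minimum $27.
ATC = 18/x + 31 - 4x + x^2. Setting dATC/dx = −18/x^2 − 4 + 2x = 0 gives x = 3 (since 2·3^3 − 4·3^2 = 18).
min ATC = 18/3 + 31 − 4·3 + 3^2 = $34. That is the break-even price.
For $27 ≤ P < $34 the firm produces at a loss; below $27 it shuts down.

Shutdown price = $27; break-even price = $34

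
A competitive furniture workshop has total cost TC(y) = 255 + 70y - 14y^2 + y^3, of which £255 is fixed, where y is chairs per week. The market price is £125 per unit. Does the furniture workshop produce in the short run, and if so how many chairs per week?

From TC, MC = TC'(y) = 70 - 28y + 3y^2 and AVC = VC/y = 70 - 14y + y^2.
AVC hits its minimum where MC = AVC, at y = 7, giving min AVC = 70 - 14·7 + 7^2 = £21.
P = £125 exceeds min AVC = £21, so the firm stays open.
Solving P = MC: -55 - 28y + 3y^2 = 0 ⇒ y = -5/3 or 11. On the upward-sloping branch, y* = 11.
Check: AVC at y = 11 is £37 ≤ P, so revenue covers variable cost.
Profit = P·y − TC = 125·11 − 662 = £713.

Produce at y = 11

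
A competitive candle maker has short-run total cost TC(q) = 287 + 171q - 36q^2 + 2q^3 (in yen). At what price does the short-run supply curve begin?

The firm shuts down when price falls below the minimum of average variable cost. AVC = VC/q = 171 - 36q + 2q^2.
At the minimum of AVC, MC = AVC. MC = 171 - 72q + 6q^2; setting MC = AVC gives 4q^2 - 36q = 0, so q = 9. min AVC = 9.
So the shutdown price is ¥9.

¥9 per unit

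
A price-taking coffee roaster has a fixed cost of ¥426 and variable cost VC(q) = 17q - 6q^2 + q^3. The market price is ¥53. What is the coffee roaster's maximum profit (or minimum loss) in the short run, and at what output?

Profit = -¥210 at q = 6

AVC = 17 - 6q + q^2 has its minimum ¥8 at q = 3; price ¥53 clears that bar, so the firm operates.
MC = 17 - 12q + 3q^2. Setting P = MC and taking the root on the rising branch gives q* = 6.
TR = 53·6 = 318. TC = 426 + 102 = 528. Profit = 318 − 528 = -¥210.
That loss of ¥210 beats the ¥426 the firm would lose by shutting down; producing recovers ¥216 of fixed cost.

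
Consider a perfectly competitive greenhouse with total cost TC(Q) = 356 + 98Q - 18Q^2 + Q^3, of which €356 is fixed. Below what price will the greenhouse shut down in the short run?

€17 per unit

Short-run supply begins at min AVC. From VC = 98Q - 18Q^2 + Q^3, AVC = 98 - 18Q + Q^2.
dAVC/dQ = -18 + 2Q = 0 gives Q = 9. min AVC = 98 - 18·9 + 9^2 = 17.
So the shutdown price is €17.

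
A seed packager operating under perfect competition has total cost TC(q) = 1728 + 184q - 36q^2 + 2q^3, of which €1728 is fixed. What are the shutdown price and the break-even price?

Shutdown price = €22; break-even price = €184

AVC = 184 - 36q + 2q^2; minimized at q = 9, giving min AVC = €22. That is the shutdown price.
ATC = 1728/q + 184 - 36q + 2q^2. Setting dATC/dq = −1728/q^2 − 36 + 4q = 0 gives q = 12 (since 4·12^3 − 36·12^2 = 1728).
min ATC = 1728/12 + 184 − 36·12 + 2·12^2 = €184. That is the break-even price.
Between these two prices the firm operates at a loss; above €184 it earns a profit.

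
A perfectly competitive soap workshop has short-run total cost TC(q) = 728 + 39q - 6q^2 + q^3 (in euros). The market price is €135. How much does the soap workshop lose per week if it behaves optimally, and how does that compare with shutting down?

AVC = 39 - 6q + q^2; min AVC = €30 at q = 3. Since P = €135 ≥ min AVC, the firm produces.
MC = 39 - 12q + 3q^2. Setting P = MC and taking the root on the rising branch gives q* = 8.
TR = 135·8 = 1080. TC = 728 + 440 = 1168. Profit = 1080 − 1168 = -€88.
That loss of €88 beats the €728 the firm would lose by shutting down; producing recovers €640 of fixed cost.

Profit = -€88 at q = 8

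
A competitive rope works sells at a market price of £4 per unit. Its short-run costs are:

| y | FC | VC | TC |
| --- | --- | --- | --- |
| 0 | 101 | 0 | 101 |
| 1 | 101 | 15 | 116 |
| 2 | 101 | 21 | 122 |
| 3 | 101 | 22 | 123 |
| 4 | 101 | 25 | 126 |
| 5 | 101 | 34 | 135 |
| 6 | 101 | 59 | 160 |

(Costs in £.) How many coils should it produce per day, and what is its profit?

y = 0 (shut down); profit = -£101

Profit at each row (π = 4y − TC): y=0: -101; y=1: -112; y=2: -114; y=3: -111; y=4: -110; y=5: -115; y=6: -136.
Profit is highest at y = 0. Equivalently, the lowest AVC in the table is 25/4 ≈ £6.25 at y = 4, and P = £4 falls below it — price never covers variable cost, so the firm shuts down and loses only its fixed cost.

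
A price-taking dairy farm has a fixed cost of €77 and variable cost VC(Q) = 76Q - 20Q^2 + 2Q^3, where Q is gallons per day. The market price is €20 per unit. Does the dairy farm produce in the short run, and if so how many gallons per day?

Strip out fixed cost: VC = 76Q - 20Q^2 + 2Q^3. Then AVC = 76 - 20Q + 2Q^2 and MC = 76 - 40Q + 6Q^2.
The AVC parabola has its vertex at Q = 20/4 = 5, where AVC = 76 - 20·5 + 2·5^2 = €26.
P = €20 lies below min AVC = €26; no output level covers variable cost.
The firm minimizes its loss by shutting down and losing only its fixed cost of €77.

Shut down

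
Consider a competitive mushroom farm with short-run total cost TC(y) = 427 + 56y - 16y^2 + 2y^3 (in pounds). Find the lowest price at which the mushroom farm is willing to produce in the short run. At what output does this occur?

The firm shuts down when price falls below the minimum of average variable cost. AVC = VC/y = 56 - 16y + 2y^2.
dAVC/dy = -16 + 4y = 0 gives y = 4. min AVC = 56 - 16·4 + 2·4^2 = 24.
The firm shuts down for any P below £24.

£24 per unit, at y = 4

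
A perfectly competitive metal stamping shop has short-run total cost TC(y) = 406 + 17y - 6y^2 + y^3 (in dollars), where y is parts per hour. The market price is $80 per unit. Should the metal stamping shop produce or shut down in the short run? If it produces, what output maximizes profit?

From TC, MC = TC'(y) = 17 - 12y + 3y^2 and AVC = VC/y = 17 - 6y + y^2.
AVC hits its minimum where MC = AVC, at y = 3, giving min AVC = 17 - 6·3 + 3^2 = $8.
Because $80 ≥ $8, revenue can cover variable cost; the firm operates.
Solving P = MC: -63 - 12y + 3y^2 = 0 ⇒ y = -3 or 7. On the upward-sloping branch, y* = 7.
Check: AVC at y = 7 is $24 ≤ P, so revenue covers variable cost.
Profit = P·y − TC = 80·7 − 574 = -$14, a loss, but smaller than the $406 fixed cost the firm would lose by shutting down.

Produce at y = 7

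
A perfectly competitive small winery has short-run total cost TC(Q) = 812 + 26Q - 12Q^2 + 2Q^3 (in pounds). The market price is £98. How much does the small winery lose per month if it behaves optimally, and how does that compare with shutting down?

AVC = 26 - 12Q + 2Q^2 has its minimum £8 at Q = 3; price £98 clears that bar, so the firm operates.
With MC = 26 - 24Q + 6Q^2, P = MC on the upward-sloping part at Q* = 6.
TR = 98·6 = 588. TC = 812 + 156 = 968. Profit = 588 − 968 = -£380.
By producing, the firm covers all variable cost plus £432 of fixed cost; shutting down would lose the full £812.

Profit = -£380 at Q = 6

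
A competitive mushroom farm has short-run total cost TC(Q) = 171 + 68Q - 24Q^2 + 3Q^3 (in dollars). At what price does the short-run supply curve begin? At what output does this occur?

$20 per unit, at Q = 4

Short-run supply begins at min AVC. From VC = 68Q - 24Q^2 + 3Q^3, AVC = 68 - 24Q + 3Q^2.
At the minimum of AVC, MC = AVC. MC = 68 - 48Q + 9Q^2; setting MC = AVC gives 6Q^2 - 24Q = 0, so Q = 4. min AVC = 20.
So the shutdown price is $20.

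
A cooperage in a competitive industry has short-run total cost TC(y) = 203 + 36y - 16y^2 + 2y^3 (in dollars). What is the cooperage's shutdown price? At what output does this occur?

$4 per unit, at y = 4

Short-run supply begins at min AVC. From VC = 36y - 16y^2 + 2y^3, AVC = 36 - 16y + 2y^2.
dAVC/dy = -16 + 4y = 0 gives y = 4. min AVC = 36 - 16·4 + 2·4^2 = 4.
The firm shuts down for any P below $4.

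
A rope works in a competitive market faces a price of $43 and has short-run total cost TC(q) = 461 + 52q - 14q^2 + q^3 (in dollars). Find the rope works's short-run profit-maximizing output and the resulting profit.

AVC = 52 - 14q + q^2; min AVC = $3 at q = 7. Since P = $43 ≥ min AVC, the firm produces.
MC = 52 - 28q + 3q^2. Setting P = MC and taking the root on the rising branch gives q* = 9.
TR = 43·9 = 387. TC = 461 + 63 = 524. Profit = 387 − 524 = -$137.
By producing, the firm covers all variable cost plus $324 of fixed cost; shutting down would lose the full $461.

Profit = -$137 at q = 9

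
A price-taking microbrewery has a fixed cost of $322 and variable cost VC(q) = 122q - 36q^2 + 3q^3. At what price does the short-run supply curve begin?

Short-run supply begins at min AVC. From VC = 122q - 36q^2 + 3q^3, AVC = 122 - 36q + 3q^2.
dAVC/dq = -36 + 6q = 0 gives q = 6. min AVC = 122 - 36·6 + 3·6^2 = 14.
The firm shuts down for any P below $14.

$14 per unit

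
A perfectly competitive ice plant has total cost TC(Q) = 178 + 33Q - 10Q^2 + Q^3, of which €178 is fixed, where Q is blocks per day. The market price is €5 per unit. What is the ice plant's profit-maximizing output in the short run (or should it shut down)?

Shut down

Variable cost is VC = 33Q - 10Q^2 + Q^3, so AVC = VC/Q = 33 - 10Q + Q^2 and MC = dTC/dQ = 33 - 20Q + 3Q^2.
AVC is minimized where dAVC/dQ = -10 + 2Q = 0, at Q = 5; min AVC = 33 - 10·5 + 5^2 = €8.
With P < min AVC (€5 < €8), every unit sold adds to the loss.
Best response: produce nothing and absorb the €178 fixed cost.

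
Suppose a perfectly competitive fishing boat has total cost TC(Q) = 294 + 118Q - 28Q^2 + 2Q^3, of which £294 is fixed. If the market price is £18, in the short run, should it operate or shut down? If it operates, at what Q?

Variable cost is VC = 118Q - 28Q^2 + 2Q^3, so AVC = VC/Q = 118 - 28Q + 2Q^2 and MC = dTC/dQ = 118 - 56Q + 6Q^2.
AVC is minimized where dAVC/dQ = -28 + 4Q = 0, at Q = 7; min AVC = 118 - 28·7 + 2·7^2 = £20.
With P < min AVC (£18 < £20), every unit sold adds to the loss.
Best response: produce nothing and absorb the £294 fixed cost.

Shut down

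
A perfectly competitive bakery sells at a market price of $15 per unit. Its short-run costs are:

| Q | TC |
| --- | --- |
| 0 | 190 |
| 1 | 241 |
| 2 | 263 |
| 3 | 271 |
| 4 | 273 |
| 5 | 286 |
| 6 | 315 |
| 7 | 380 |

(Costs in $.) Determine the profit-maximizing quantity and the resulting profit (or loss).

Q = 0 (shut down); profit = -$190

Profit at each row (π = 15Q − TC): Q=0: -190; Q=1: -226; Q=2: -233; Q=3: -226; Q=4: -213; Q=5: -211; Q=6: -225; Q=7: -275.
Profit is highest at Q = 0. Equivalently, the lowest AVC in the table is 96/5 ≈ $19.20 at Q = 5, and P = $15 falls below it — price never covers variable cost, so the firm shuts down and loses only its fixed cost.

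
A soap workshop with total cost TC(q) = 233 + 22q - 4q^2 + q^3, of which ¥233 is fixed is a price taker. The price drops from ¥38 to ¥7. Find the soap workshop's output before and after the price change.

Output falls from 4 to 0 (the firm shuts down)

AVC = 22 - 4q + q^2, minimized at q = 2 where min AVC = ¥18. MC = 22 - 8q + 3q^2.
At P = ¥38 ≥ min AVC, set P = MC on the rising branch: q = 4.
At P = ¥7 < min AVC = ¥18, price no longer covers variable cost at any output, so the firm shuts down: q = 0.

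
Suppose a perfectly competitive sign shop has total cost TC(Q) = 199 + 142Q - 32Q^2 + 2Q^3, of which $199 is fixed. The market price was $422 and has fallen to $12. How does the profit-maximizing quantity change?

Output falls from 14 to 0 (the firm shuts down)

AVC = 142 - 32Q + 2Q^2, minimized at Q = 8 where min AVC = $14. MC = 142 - 64Q + 6Q^2.
At P = $422 ≥ min AVC, set P = MC on the rising branch: Q = 14.
At P = $12 < min AVC = $14, price no longer covers variable cost at any output, so the firm shuts down: Q = 0.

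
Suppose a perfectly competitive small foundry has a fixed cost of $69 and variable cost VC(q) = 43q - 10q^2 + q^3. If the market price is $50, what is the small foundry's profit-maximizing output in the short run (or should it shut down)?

Produce at q = 7

Variable cost is VC = 43q - 10q^2 + q^3, so AVC = VC/q = 43 - 10q + q^2 and MC = dTC/dq = 43 - 20q + 3q^2.
The AVC parabola has its vertex at q = 10/2 = 5, where AVC = 43 - 10·5 + 5^2 = $18.
Because $50 ≥ $18, revenue can cover variable cost; the firm operates.
Set P = MC: 50 = 43 - 20q + 3q^2 → -7 - 20q + 3q^2 = 0. The roots are q = -1/3 and q = 7; the profit-maximizing output is on the rising part of MC, so q* = 7.
Check: AVC at q = 7 is $22 ≤ P, so revenue covers variable cost.
Profit = P·q − TC = 50·7 − 223 = $127.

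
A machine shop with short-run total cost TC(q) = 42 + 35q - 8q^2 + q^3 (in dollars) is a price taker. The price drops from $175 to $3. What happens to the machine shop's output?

AVC = 35 - 8q + q^2, minimized at q = 4 where min AVC = $19. MC = 35 - 16q + 3q^2.
At P = $175 ≥ min AVC, set P = MC on the rising branch: q = 10.
At P = $3 < min AVC = $19, price no longer covers variable cost at any output, so the firm shuts down: q = 0.

Output falls from 10 to 0 (the firm shuts down)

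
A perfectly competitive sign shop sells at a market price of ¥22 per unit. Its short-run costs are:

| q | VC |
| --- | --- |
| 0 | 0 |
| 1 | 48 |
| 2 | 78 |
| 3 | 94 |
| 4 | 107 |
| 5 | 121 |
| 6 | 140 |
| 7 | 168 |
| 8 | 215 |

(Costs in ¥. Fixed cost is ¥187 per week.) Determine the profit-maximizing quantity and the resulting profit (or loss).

q = 0 (shut down); profit = -¥187

Profit at each row (π = 22q − TC): q=0: -187; q=1: -213; q=2: -221; q=3: -215; q=4: -206; q=5: -198; q=6: -195; q=7: -201; q=8: -226.
Profit is highest at q = 0. Equivalently, the lowest AVC in the table is 140/6 ≈ ¥23.33 at q = 6, and P = ¥22 falls below it — price never covers variable cost, so the firm shuts down and loses only its fixed cost.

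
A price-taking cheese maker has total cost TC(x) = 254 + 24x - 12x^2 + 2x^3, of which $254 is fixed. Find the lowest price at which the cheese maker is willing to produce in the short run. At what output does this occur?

The shutdown price is the minimum of AVC. VC = 24x - 12x^2 + 2x^3, so AVC = 24 - 12x + 2x^2.
dAVC/dx = -12 + 4x = 0 gives x = 3. min AVC = 24 - 12·3 + 2·3^2 = 6.
The firm shuts down for any P below $6.

$6 per unit, at x = 3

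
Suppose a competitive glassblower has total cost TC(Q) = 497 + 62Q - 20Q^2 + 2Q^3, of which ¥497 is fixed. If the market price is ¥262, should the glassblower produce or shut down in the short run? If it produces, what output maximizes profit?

Produce at Q = 10

From TC, MC = TC'(Q) = 62 - 40Q + 6Q^2 and AVC = VC/Q = 62 - 20Q + 2Q^2.
The AVC parabola has its vertex at Q = 20/4 = 5, where AVC = 62 - 20·5 + 2·5^2 = ¥12.
P = ¥262 exceeds min AVC = ¥12, so the firm stays open.
Set P = MC: 262 = 62 - 40Q + 6Q^2 → -200 - 40Q + 6Q^2 = 0. The roots are Q = -10/3 and Q = 10; the profit-maximizing output is on the rising part of MC, so Q* = 10.
Check: AVC at Q = 10 is ¥62 ≤ P, so revenue covers variable cost.
Profit = P·Q − TC = 262·10 − 1117 = ¥1503.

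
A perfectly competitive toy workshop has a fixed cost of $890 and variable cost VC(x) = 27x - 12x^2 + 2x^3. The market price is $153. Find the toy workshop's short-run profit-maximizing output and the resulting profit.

Profit = -$106 at x = 7

AVC = 27 - 12x + 2x^2; min AVC = $9 at x = 3. Since P = $153 ≥ min AVC, the firm produces.
With MC = 27 - 24x + 6x^2, P = MC on the upward-sloping part at x* = 7.
TR = 153·7 = 1071. TC = 890 + 287 = 1177. Profit = 1071 − 1177 = -$106.
By producing, the firm covers all variable cost plus $784 of fixed cost; shutting down would lose the full $890.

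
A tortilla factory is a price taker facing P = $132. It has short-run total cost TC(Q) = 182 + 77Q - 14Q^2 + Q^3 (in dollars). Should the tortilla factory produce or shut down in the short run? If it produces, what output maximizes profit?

Strip out fixed cost: VC = 77Q - 14Q^2 + Q^3. Then AVC = 77 - 14Q + Q^2 and MC = 77 - 28Q + 3Q^2.
AVC hits its minimum where MC = AVC, at Q = 7, giving min AVC = 77 - 14·7 + 7^2 = $28.
Because $132 ≥ $28, revenue can cover variable cost; the firm operates.
P = MC gives -55 - 28Q + 3Q^2 = 0, with roots -5/3 and 11. Take the larger (rising MC): Q* = 11.
Check: AVC at Q = 11 is $44 ≤ P, so revenue covers variable cost.
Profit = P·Q − TC = 132·11 − 666 = $786.

Produce at Q = 11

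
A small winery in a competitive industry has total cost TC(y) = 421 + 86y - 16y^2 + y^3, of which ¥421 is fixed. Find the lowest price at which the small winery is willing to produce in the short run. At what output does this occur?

The shutdown price is the minimum of AVC. VC = 86y - 16y^2 + y^3, so AVC = 86 - 16y + y^2.
dAVC/dy = -16 + 2y = 0 gives y = 8. min AVC = 86 - 16·8 + 8^2 = 22.
For P < ¥22 the firm produces nothing.

¥22 per unit, at y = 8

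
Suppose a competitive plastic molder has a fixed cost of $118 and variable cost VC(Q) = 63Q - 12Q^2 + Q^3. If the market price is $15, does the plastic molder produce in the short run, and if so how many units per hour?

Strip out fixed cost: VC = 63Q - 12Q^2 + Q^3. Then AVC = 63 - 12Q + Q^2 and MC = 63 - 24Q + 3Q^2.
AVC hits its minimum where MC = AVC, at Q = 6, giving min AVC = 63 - 12·6 + 6^2 = $27.
Since P = $15 < min AVC = $27, price fails to cover variable cost at any output.
Best response: produce nothing and absorb the $118 fixed cost.

Shut down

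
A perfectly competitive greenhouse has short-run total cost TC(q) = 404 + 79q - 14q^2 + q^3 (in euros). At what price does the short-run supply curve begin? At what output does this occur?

€30 per unit, at q = 7

The firm shuts down when price falls below the minimum of average variable cost. AVC = VC/q = 79 - 14q + q^2.
dAVC/dq = -14 + 2q = 0 gives q = 7. min AVC = 79 - 14·7 + 7^2 = 30.
The firm shuts down for any P below €30.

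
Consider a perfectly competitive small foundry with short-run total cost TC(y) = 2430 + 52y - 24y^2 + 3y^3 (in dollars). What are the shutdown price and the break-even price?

Shutdown price = $4; break-even price = $349

Shutdown price = min AVC. AVC = 52 - 24y + 3y^2, with vertex at y = 4 and minimum $4.
ATC = 2430/y + 52 - 24y + 3y^2. Setting dATC/dy = −2430/y^2 − 24 + 6y = 0 gives y = 9 (since 6·9^3 − 24·9^2 = 2430).
min ATC = 2430/9 + 52 − 24·9 + 3·9^2 = $349. That is the break-even price.
For $4 ≤ P < $349 the firm produces at a loss; below $4 it shuts down.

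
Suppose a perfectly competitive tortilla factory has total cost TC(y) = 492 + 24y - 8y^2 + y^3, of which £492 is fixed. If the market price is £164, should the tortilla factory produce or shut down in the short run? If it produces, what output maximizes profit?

Variable cost is VC = 24y - 8y^2 + y^3, so AVC = VC/y = 24 - 8y + y^2 and MC = dTC/dy = 24 - 16y + 3y^2.
The AVC parabola has its vertex at y = 8/2 = 4, where AVC = 24 - 8·4 + 4^2 = £8.
Since P = £164 ≥ min AVC = £8, price covers variable cost and the firm should produce.
Solving P = MC: -140 - 16y + 3y^2 = 0 ⇒ y = -14/3 or 10. On the upward-sloping branch, y* = 10.
Check: AVC at y = 10 is £44 ≤ P, so revenue covers variable cost.
Profit = P·y − TC = 164·10 − 932 = £708.

Produce at y = 10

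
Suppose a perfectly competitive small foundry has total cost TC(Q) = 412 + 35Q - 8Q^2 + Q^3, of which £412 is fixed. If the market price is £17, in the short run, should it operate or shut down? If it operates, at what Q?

Shut down

Variable cost is VC = 35Q - 8Q^2 + Q^3, so AVC = VC/Q = 35 - 8Q + Q^2 and MC = dTC/dQ = 35 - 16Q + 3Q^2.
AVC hits its minimum where MC = AVC, at Q = 4, giving min AVC = 35 - 8·4 + 4^2 = £19.
P = £17 lies below min AVC = £19; no output level covers variable cost.
The firm minimizes its loss by shutting down and losing only its fixed cost of £412.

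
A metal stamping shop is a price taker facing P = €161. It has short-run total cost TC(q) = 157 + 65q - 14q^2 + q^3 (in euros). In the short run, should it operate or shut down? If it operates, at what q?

Strip out fixed cost: VC = 65q - 14q^2 + q^3. Then AVC = 65 - 14q + q^2 and MC = 65 - 28q + 3q^2.
AVC hits its minimum where MC = AVC, at q = 7, giving min AVC = 65 - 14·7 + 7^2 = €16.
P = €161 exceeds min AVC = €16, so the firm stays open.
Set P = MC: 161 = 65 - 28q + 3q^2 → -96 - 28q + 3q^2 = 0. The roots are q = -8/3 and q = 12; the profit-maximizing output is on the rising part of MC, so q* = 12.
Check: AVC at q = 12 is €41 ≤ P, so revenue covers variable cost.
Profit = P·q − TC = 161·12 − 649 = €1283.

Produce at q = 12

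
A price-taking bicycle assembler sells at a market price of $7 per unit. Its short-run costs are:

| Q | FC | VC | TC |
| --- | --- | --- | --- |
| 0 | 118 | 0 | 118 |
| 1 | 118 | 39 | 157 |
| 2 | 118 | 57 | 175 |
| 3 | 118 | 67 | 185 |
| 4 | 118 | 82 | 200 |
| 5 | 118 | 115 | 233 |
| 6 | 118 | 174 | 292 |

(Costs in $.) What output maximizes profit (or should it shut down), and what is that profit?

Tabulate TR − TC: Q=0: -118; Q=1: -150; Q=2: -161; Q=3: -164; Q=4: -172; Q=5: -198; Q=6: -250.
Profit is highest at Q = 0. Equivalently, the lowest AVC in the table is 82/4 ≈ $20.50 at Q = 4, and P = $7 falls below it — price never covers variable cost, so the firm shuts down and loses only its fixed cost.

Q = 0 (shut down); profit = -$118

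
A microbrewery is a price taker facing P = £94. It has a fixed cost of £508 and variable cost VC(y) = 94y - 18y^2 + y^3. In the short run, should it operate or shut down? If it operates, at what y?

Strip out fixed cost: VC = 94y - 18y^2 + y^3. Then AVC = 94 - 18y + y^2 and MC = 94 - 36y + 3y^2.
AVC is minimized where dAVC/dy = -18 + 2y = 0, at y = 9; min AVC = 94 - 18·9 + 9^2 = £13.
P = £94 exceeds min AVC = £13, so the firm stays open.
Set P = MC: 94 = 94 - 36y + 3y^2 → -36y + 3y^2 = 0. The roots are y = 0 and y = 12; the profit-maximizing output is on the rising part of MC, so y* = 12.
Check: AVC at y = 12 is £22 ≤ P, so revenue covers variable cost.
Profit = P·y − TC = 94·12 − 772 = £356.

Produce at y = 12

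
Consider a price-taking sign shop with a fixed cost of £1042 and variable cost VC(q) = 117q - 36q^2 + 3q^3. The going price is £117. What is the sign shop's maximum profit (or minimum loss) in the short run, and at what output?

Profit = -£274 at q = 8

AVC = 117 - 36q + 3q^2 has its minimum £9 at q = 6; price £117 clears that bar, so the firm operates.
With MC = 117 - 72q + 9q^2, P = MC on the upward-sloping part at q* = 8.
TR = 117·8 = 936. TC = 1042 + 168 = 1210. Profit = 936 − 1210 = -£274.
That loss of £274 beats the £1042 the firm would lose by shutting down; producing recovers £768 of fixed cost.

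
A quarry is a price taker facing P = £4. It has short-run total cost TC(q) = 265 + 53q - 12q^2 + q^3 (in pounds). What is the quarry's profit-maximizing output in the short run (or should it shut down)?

Variable cost is VC = 53q - 12q^2 + q^3, so AVC = VC/q = 53 - 12q + q^2 and MC = dTC/dq = 53 - 24q + 3q^2.
The AVC parabola has its vertex at q = 12/2 = 6, where AVC = 53 - 12·6 + 6^2 = £17.
With P < min AVC (£4 < £17), every unit sold adds to the loss.
The firm minimizes its loss by shutting down and losing only its fixed cost of £265.

Shut down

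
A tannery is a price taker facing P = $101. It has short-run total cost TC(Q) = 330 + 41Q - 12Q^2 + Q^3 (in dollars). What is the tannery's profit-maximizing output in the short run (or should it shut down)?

Variable cost is VC = 41Q - 12Q^2 + Q^3, so AVC = VC/Q = 41 - 12Q + Q^2 and MC = dTC/dQ = 41 - 24Q + 3Q^2.
AVC is minimized where dAVC/dQ = -12 + 2Q = 0, at Q = 6; min AVC = 41 - 12·6 + 6^2 = $5.
Since P = $101 ≥ min AVC = $5, price covers variable cost and the firm should produce.
Set P = MC: 101 = 41 - 24Q + 3Q^2 → -60 - 24Q + 3Q^2 = 0. The roots are Q = -2 and Q = 10; the profit-maximizing output is on the rising part of MC, so Q* = 10.
Check: AVC at Q = 10 is $21 ≤ P, so revenue covers variable cost.
Profit = P·Q − TC = 101·10 − 540 = $470.

Produce at Q = 10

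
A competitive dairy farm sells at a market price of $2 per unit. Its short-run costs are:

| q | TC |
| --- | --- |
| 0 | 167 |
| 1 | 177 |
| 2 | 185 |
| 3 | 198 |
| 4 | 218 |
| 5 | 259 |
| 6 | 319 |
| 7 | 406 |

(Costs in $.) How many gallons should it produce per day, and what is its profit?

q = 0 (shut down); profit = -$167

Compute π = P·q − TC at each output: q=0: -167; q=1: -175; q=2: -181; q=3: -192; q=4: -210; q=5: -249; q=6: -307; q=7: -392.
Profit is highest at q = 0. Equivalently, the lowest AVC in the table is 18/2 ≈ $9 at q = 2, and P = $2 falls below it — price never covers variable cost, so the firm shuts down and loses only its fixed cost.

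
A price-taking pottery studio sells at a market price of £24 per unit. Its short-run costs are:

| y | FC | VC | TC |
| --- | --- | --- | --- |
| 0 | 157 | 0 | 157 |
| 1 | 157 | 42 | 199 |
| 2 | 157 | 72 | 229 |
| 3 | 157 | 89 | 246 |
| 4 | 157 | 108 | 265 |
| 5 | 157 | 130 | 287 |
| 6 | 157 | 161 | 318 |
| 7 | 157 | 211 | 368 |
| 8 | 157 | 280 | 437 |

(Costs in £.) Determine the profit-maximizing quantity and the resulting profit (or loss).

y = 0 (shut down); profit = -£157

Compute π = P·y − TC at each output: y=0: -157; y=1: -175; y=2: -181; y=3: -174; y=4: -169; y=5: -167; y=6: -174; y=7: -200; y=8: -245.
Profit is highest at y = 0. Equivalently, the lowest AVC in the table is 130/5 ≈ £26 at y = 5, and P = £24 falls below it — price never covers variable cost, so the firm shuts down and loses only its fixed cost.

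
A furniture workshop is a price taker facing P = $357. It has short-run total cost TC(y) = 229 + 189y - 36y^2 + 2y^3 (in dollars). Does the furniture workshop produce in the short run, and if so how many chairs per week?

Produce at y = 14

Strip out fixed cost: VC = 189y - 36y^2 + 2y^3. Then AVC = 189 - 36y + 2y^2 and MC = 189 - 72y + 6y^2.
AVC hits its minimum where MC = AVC, at y = 9, giving min AVC = 189 - 36·9 + 2·9^2 = $27.
Since P = $357 ≥ min AVC = $27, price covers variable cost and the firm should produce.
Solving P = MC: -168 - 72y + 6y^2 = 0 ⇒ y = -2 or 14. On the upward-sloping branch, y* = 14.
Check: AVC at y = 14 is $77 ≤ P, so revenue covers variable cost.
Profit = P·y − TC = 357·14 − 1307 = $3691.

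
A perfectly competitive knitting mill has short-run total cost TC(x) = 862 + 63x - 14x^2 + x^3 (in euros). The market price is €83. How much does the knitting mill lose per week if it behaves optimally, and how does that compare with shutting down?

AVC = 63 - 14x + x^2 has its minimum €14 at x = 7; price €83 clears that bar, so the firm operates.
With MC = 63 - 28x + 3x^2, P = MC on the upward-sloping part at x* = 10.
TR = 83·10 = 830. TC = 862 + 230 = 1092. Profit = 830 − 1092 = -€262.
By producing, the firm covers all variable cost plus €600 of fixed cost; shutting down would lose the full €862.

Profit = -€262 at x = 10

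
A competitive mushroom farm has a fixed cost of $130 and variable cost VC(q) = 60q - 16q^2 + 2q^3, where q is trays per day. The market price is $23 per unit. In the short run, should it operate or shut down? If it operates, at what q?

From TC, MC = TC'(q) = 60 - 32q + 6q^2 and AVC = VC/q = 60 - 16q + 2q^2.
AVC is minimized where dAVC/dq = -16 + 4q = 0, at q = 4; min AVC = 60 - 16·4 + 2·4^2 = $28.
Since P = $23 < min AVC = $28, price fails to cover variable cost at any output.
The firm minimizes its loss by shutting down and losing only its fixed cost of $130.

Shut down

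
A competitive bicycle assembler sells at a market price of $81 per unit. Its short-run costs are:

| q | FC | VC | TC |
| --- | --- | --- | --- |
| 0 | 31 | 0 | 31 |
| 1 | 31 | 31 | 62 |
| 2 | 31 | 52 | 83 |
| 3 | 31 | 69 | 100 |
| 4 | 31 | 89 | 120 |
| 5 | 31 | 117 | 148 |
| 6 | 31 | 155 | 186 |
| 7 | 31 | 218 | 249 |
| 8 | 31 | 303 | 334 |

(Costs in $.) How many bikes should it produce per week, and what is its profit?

q = 7; profit = $318

Compute π = P·q − TC at each output: q=0: -31; q=1: 19; q=2: 79; q=3: 143; q=4: 204; q=5: 257; q=6: 300; q=7: 318; q=8: 314.
Profit is maximized at q = 7. AVC there is 218/7 = $31.14 ≤ P, so producing beats shutting down (which would give -$31).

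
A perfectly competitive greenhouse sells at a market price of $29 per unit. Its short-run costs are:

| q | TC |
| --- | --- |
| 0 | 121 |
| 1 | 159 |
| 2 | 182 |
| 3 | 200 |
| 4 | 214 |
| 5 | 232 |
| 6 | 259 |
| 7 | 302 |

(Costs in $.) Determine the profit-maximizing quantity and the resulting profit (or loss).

q = 6; profit = -$85

Compute π = P·q − TC at each output: q=0: -121; q=1: -130; q=2: -124; q=3: -113; q=4: -98; q=5: -87; q=6: -85; q=7: -99.
Profit is maximized at q = 6. AVC there is 138/6 = $23 ≤ P, so producing beats shutting down (which would give -$121).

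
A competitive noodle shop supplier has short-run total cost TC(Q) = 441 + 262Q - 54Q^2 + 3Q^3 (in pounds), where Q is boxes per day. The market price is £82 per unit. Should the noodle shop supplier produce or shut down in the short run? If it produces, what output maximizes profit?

Strip out fixed cost: VC = 262Q - 54Q^2 + 3Q^3. Then AVC = 262 - 54Q + 3Q^2 and MC = 262 - 108Q + 9Q^2.
The AVC parabola has its vertex at Q = 54/6 = 9, where AVC = 262 - 54·9 + 3·9^2 = £19.
P = £82 exceeds min AVC = £19, so the firm stays open.
Set P = MC: 82 = 262 - 108Q + 9Q^2 → 180 - 108Q + 9Q^2 = 0. The roots are Q = 2 and Q = 10; the profit-maximizing output is on the rising part of MC, so Q* = 10.
Check: AVC at Q = 10 is £22 ≤ P, so revenue covers variable cost.
Profit = P·Q − TC = 82·10 − 661 = £159.

Produce at Q = 10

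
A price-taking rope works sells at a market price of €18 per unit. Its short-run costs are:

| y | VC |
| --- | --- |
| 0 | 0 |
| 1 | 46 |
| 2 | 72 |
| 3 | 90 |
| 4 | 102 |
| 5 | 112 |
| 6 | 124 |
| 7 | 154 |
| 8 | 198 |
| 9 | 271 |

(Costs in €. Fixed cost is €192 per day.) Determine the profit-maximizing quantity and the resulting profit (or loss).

Profit at each row (π = 18y − TC): y=0: -192; y=1: -220; y=2: -228; y=3: -228; y=4: -222; y=5: -214; y=6: -208; y=7: -220; y=8: -246; y=9: -301.
Profit is highest at y = 0. Equivalently, the lowest AVC in the table is 124/6 ≈ €20.67 at y = 6, and P = €18 falls below it — price never covers variable cost, so the firm shuts down and loses only its fixed cost.

y = 0 (shut down); profit = -€192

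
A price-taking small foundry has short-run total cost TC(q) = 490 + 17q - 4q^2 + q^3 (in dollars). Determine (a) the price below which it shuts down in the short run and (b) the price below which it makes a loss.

Shutdown price = $13; break-even price = $108

Shutdown price = min AVC. AVC = 17 - 4q + q^2, with vertex at q = 2 and minimum $13.
ATC = 490/q + 17 - 4q + q^2. Setting dATC/dq = −490/q^2 − 4 + 2q = 0 gives q = 7 (since 2·7^3 − 4·7^2 = 490).
min ATC = 490/7 + 17 − 4·7 + 7^2 = $108. That is the break-even price.
For $13 ≤ P < $108 the firm produces at a loss; below $13 it shuts down.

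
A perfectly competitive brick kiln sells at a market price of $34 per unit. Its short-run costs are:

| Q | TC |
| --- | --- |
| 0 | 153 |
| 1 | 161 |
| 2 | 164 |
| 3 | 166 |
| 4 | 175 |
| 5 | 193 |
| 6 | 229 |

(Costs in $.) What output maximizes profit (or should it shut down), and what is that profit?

Profit at each row (π = 34Q − TC): Q=0: -153; Q=1: -127; Q=2: -96; Q=3: -64; Q=4: -39; Q=5: -23; Q=6: -25.
Profit is maximized at Q = 5. AVC there is 40/5 = $8 ≤ P, so producing beats shutting down (which would give -$153).

Q = 5; profit = -$23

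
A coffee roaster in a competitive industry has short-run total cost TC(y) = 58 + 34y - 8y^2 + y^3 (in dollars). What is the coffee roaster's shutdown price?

$18 per unit

The shutdown price is the minimum of AVC. VC = 34y - 8y^2 + y^3, so AVC = 34 - 8y + y^2.
dAVC/dy = -8 + 2y = 0 gives y = 4. min AVC = 34 - 8·4 + 4^2 = 18.
The firm shuts down for any P below $18.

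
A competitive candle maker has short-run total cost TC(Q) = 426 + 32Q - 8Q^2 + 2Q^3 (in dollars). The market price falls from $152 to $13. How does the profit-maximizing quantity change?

AVC = 32 - 8Q + 2Q^2, minimized at Q = 2 where min AVC = $24. MC = 32 - 16Q + 6Q^2.
With P = $152 above the shutdown price, P = MC gives Q = 6.
At P = $13 < min AVC = $24, price no longer covers variable cost at any output, so the firm shuts down: Q = 0.

Output falls from 6 to 0 (the firm shuts down)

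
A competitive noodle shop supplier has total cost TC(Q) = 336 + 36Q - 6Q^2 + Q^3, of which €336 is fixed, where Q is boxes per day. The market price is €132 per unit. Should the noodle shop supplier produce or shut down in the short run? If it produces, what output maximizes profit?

Produce at Q = 8

Strip out fixed cost: VC = 36Q - 6Q^2 + Q^3. Then AVC = 36 - 6Q + Q^2 and MC = 36 - 12Q + 3Q^2.
AVC is minimized where dAVC/dQ = -6 + 2Q = 0, at Q = 3; min AVC = 36 - 6·3 + 3^2 = €27.
P = €132 exceeds min AVC = €27, so the firm stays open.
Set P = MC: 132 = 36 - 12Q + 3Q^2 → -96 - 12Q + 3Q^2 = 0. The roots are Q = -4 and Q = 8; the profit-maximizing output is on the rising part of MC, so Q* = 8.
Check: AVC at Q = 8 is €52 ≤ P, so revenue covers variable cost.
Profit = P·Q − TC = 132·8 − 752 = €304.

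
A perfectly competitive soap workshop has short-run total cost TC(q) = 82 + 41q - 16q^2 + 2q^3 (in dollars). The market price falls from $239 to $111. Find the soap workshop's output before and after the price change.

Output falls from 9 to 7

AVC = 41 - 16q + 2q^2, minimized at q = 4 where min AVC = $9. MC = 41 - 32q + 6q^2.
With P = $239 above the shutdown price, P = MC gives q = 9.
At P = $111 ≥ min AVC, set P = MC: q = 7. The firm stays open but cuts output.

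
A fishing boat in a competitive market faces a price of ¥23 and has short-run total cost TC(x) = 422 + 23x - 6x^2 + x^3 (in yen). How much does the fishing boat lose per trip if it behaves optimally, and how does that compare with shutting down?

AVC = 23 - 6x + x^2 has its minimum ¥14 at x = 3; price ¥23 clears that bar, so the firm operates.
MC = 23 - 12x + 3x^2. Setting P = MC and taking the root on the rising branch gives x* = 4.
TR = 23·4 = 92. TC = 422 + 60 = 482. Profit = 92 − 482 = -¥390.
Shutting down would mean losing the fixed cost of ¥422, so operating at a loss of ¥390 is better by ¥32.

Profit = -¥390 at x = 4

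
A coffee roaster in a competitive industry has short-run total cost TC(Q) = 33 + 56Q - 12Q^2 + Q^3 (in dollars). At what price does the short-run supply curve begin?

$20 per unit

The shutdown price is the minimum of AVC. VC = 56Q - 12Q^2 + Q^3, so AVC = 56 - 12Q + Q^2.
dAVC/dQ = -12 + 2Q = 0 gives Q = 6. min AVC = 56 - 12·6 + 6^2 = 20.
So the shutdown price is $20.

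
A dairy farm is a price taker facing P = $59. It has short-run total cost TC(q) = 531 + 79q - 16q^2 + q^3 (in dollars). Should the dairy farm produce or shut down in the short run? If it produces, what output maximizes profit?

Variable cost is VC = 79q - 16q^2 + q^3, so AVC = VC/q = 79 - 16q + q^2 and MC = dTC/dq = 79 - 32q + 3q^2.
AVC hits its minimum where MC = AVC, at q = 8, giving min AVC = 79 - 16·8 + 8^2 = $15.
P = $59 exceeds min AVC = $15, so the firm stays open.
Set P = MC: 59 = 79 - 32q + 3q^2 → 20 - 32q + 3q^2 = 0. The roots are q = 2/3 and q = 10; the profit-maximizing output is on the rising part of MC, so q* = 10.
Check: AVC at q = 10 is $19 ≤ P, so revenue covers variable cost.
Profit = P·q − TC = 59·10 − 721 = -$131, a loss, but smaller than the $531 fixed cost the firm would lose by shutting down.

Produce at q = 10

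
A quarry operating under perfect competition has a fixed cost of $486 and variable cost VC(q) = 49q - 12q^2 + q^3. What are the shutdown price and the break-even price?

AVC = 49 - 12q + q^2; minimized at q = 6, giving min AVC = $13. That is the shutdown price.
ATC = 486/q + 49 - 12q + q^2. Setting dATC/dq = −486/q^2 − 12 + 2q = 0 gives q = 9 (since 2·9^3 − 12·9^2 = 486).
min ATC = 486/9 + 49 − 12·9 + 9^2 = $76. That is the break-even price.
For $13 ≤ P < $76 the firm produces at a loss; below $13 it shuts down.

Shutdown price = $13; break-even price = $76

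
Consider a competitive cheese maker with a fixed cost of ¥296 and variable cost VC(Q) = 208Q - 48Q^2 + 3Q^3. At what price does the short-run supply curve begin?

¥16 per unit

Short-run supply begins at min AVC. From VC = 208Q - 48Q^2 + 3Q^3, AVC = 208 - 48Q + 3Q^2.
dAVC/dQ = -48 + 6Q = 0 gives Q = 8. min AVC = 208 - 48·8 + 3·8^2 = 16.
So the shutdown price is ¥16.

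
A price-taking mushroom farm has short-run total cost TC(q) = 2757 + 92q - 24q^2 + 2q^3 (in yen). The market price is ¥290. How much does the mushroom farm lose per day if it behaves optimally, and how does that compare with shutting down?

Profit = -¥337 at q = 11

AVC = 92 - 24q + 2q^2; min AVC = ¥20 at q = 6. Since P = ¥290 ≥ min AVC, the firm produces.
With MC = 92 - 48q + 6q^2, P = MC on the upward-sloping part at q* = 11.
TR = 290·11 = 3190. TC = 2757 + 770 = 3527. Profit = 3190 − 3527 = -¥337.
That loss of ¥337 beats the ¥2757 the firm would lose by shutting down; producing recovers ¥2420 of fixed cost.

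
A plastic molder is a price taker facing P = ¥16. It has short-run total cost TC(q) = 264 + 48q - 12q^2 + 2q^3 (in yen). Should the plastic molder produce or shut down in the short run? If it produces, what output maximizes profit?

Variable cost is VC = 48q - 12q^2 + 2q^3, so AVC = VC/q = 48 - 12q + 2q^2 and MC = dTC/dq = 48 - 24q + 6q^2.
AVC hits its minimum where MC = AVC, at q = 3, giving min AVC = 48 - 12·3 + 2·3^2 = ¥30.
Since P = ¥16 < min AVC = ¥30, price fails to cover variable cost at any output.
The firm minimizes its loss by shutting down and losing only its fixed cost of ¥264.

Shut down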